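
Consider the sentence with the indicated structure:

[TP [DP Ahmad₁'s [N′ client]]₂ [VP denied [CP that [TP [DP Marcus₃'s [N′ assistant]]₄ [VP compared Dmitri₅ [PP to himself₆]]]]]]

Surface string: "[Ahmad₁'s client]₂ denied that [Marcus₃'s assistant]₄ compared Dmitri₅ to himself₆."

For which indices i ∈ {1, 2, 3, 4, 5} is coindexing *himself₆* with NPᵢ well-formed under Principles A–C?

*himself* is an anaphor, so Principle A applies: it must be bound in its binding domain.
Binding domain of *himself₆*: the embedded TP, whose subject is [Marcus₃'s assistant]₄.
*Ahmad₁* does not c-command the anaphor → cannot bind it.
*[Ahmad₁'s client]₂* c-commands the anaphor but is outside its binding domain → cannot satisfy Principle A.
*Marcus₃* does not c-command the anaphor → cannot bind it.
*[Marcus₃'s assistant]₄* c-commands the anaphor within its binding domain → licit binder.
*Dmitri₅* c-commands the anaphor within its binding domain → licit binder.

{4, 5}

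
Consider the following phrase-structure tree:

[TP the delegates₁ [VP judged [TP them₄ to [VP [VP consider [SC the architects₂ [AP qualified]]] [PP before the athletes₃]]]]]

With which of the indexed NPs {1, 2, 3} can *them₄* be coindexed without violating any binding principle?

none

*them* is a pronoun, so Principle B applies: it must be free in its binding domain.
Binding domain of *them₄*: the matrix TP, whose subject is the delegates₁.
*the delegates₁* c-commands the pronoun within its binding domain → coindexation would violate Principle B.
*the architects₂*: the pronoun c-commands this R-expression → coindexation would violate Principle C on *the architects₂*.
*the athletes₃*: the pronoun c-commands this R-expression → coindexation would violate Principle C on *the athletes₃*.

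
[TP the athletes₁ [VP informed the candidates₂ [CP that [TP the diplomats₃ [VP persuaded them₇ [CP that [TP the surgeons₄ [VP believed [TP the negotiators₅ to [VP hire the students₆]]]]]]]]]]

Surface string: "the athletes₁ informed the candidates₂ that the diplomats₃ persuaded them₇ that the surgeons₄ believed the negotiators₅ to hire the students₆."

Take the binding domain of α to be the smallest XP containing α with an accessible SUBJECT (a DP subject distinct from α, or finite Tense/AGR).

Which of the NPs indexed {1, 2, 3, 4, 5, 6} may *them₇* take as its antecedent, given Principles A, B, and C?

{1, 2}

*them* is a pronoun, so Principle B applies: it must be free in its binding domain.
Binding domain of *them₇*: the embedded TP, whose subject is the diplomats₃.
*the athletes₁* c-commands the pronoun but from outside its binding domain, and is not c-commanded by it → coindexation permitted.
*the candidates₂* c-commands the pronoun but from outside its binding domain, and is not c-commanded by it → coindexation permitted.
*the diplomats₃* c-commands the pronoun within its binding domain → coindexation would violate Principle B.
*the surgeons₄*: the pronoun c-commands this R-expression → coindexation would violate Principle C on *the surgeons₄*.
*the negotiators₅*: the pronoun c-commands this R-expression → coindexation would violate Principle C on *the negotiators₅*.
*the students₆*: the pronoun c-commands this R-expression → coindexation would violate Principle C on *the students₆*.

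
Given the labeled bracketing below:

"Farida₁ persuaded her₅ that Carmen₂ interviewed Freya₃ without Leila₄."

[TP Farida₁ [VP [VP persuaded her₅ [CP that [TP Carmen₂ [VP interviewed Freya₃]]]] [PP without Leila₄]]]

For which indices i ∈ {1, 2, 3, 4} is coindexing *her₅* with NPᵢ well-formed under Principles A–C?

{4}

*her* is a pronoun, so Principle B applies: it must be free in its binding domain.
Binding domain of *her₅*: the matrix TP, whose subject is Farida₁.
*Farida₁* c-commands the pronoun within its binding domain → coindexation would violate Principle B.
*Carmen₂*: the pronoun c-commands this R-expression → coindexation would violate Principle C on *Carmen₂*.
*Freya₃*: the pronoun c-commands this R-expression → coindexation would violate Principle C on *Freya₃*.
*Leila₄* and the pronoun do not c-command one another → neither Principle B nor Principle C is at stake; coindexation permitted.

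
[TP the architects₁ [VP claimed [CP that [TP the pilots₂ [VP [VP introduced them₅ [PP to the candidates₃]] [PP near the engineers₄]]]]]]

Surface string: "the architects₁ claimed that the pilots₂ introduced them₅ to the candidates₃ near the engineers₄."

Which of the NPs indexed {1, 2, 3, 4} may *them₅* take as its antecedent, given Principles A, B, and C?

{1, 4}

*them* is a pronoun, so Principle B applies: it must be free in its binding domain.
Binding domain of *them₅*: the embedded TP, whose subject is the pilots₂.
*the architects₁* c-commands the pronoun but from outside its binding domain, and is not c-commanded by it → coindexation permitted.
*the pilots₂* c-commands the pronoun within its binding domain → coindexation would violate Principle B.
*the candidates₃*: the pronoun c-commands this R-expression → coindexation would violate Principle C on *the candidates₃*.
*the engineers₄* and the pronoun do not c-command one another → neither Principle B nor Principle C is at stake; coindexation permitted.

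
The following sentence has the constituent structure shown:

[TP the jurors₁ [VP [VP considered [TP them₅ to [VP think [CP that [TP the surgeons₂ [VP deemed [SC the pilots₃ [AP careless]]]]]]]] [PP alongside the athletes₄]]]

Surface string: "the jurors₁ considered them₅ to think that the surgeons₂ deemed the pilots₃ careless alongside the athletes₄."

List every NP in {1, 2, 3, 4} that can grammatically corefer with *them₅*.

{4}

*them* is a pronoun, so Principle B applies: it must be free in its binding domain.
Binding domain of *them₅*: the matrix TP, whose subject is the jurors₁.
*the jurors₁* c-commands the pronoun within its binding domain → coindexation would violate Principle B.
*the surgeons₂*: the pronoun c-commands this R-expression → coindexation would violate Principle C on *the surgeons₂*.
*the pilots₃*: the pronoun c-commands this R-expression → coindexation would violate Principle C on *the pilots₃*.
*the athletes₄* and the pronoun do not c-command one another → neither Principle B nor Principle C is at stake; coindexation permitted.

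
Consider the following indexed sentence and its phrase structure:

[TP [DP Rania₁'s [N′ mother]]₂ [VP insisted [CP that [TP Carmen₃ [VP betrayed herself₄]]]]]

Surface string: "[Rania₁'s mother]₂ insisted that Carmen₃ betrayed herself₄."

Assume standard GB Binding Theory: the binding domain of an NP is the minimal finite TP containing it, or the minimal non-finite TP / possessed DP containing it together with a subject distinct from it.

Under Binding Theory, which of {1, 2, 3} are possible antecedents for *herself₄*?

*herself* is an anaphor, so Principle A applies: it must be bound in its binding domain.
Binding domain of *herself₄*: the embedded TP, whose subject is Carmen₃.
*Rania₁* does not c-command the anaphor → cannot bind it.
*[Rania₁'s mother]₂* c-commands the anaphor but is outside its binding domain → cannot satisfy Principle A.
*Carmen₃* c-commands the anaphor within its binding domain → licit binder.

{3}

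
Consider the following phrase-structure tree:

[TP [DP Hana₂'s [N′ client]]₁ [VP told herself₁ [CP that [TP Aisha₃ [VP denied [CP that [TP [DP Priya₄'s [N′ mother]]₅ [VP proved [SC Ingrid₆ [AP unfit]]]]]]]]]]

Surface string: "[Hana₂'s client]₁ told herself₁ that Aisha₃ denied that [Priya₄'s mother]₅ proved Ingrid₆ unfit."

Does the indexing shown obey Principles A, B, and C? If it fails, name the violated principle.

grammatical

The two coindexed NPs are *[Hana₂'s client]₁* and *herself₁*.
*herself₁* is an anaphor; its binding domain is the matrix TP, whose subject is [Hana₂'s client]₁. *[Hana₂'s client]₁* c-commands it within that domain and shares its index, so Principle A is satisfied.
*[Hana₂'s client]₁* is an R-expression; *herself₁* does not c-command it, and no other NP shares its index, so Principle C is satisfied.
All principles are respected.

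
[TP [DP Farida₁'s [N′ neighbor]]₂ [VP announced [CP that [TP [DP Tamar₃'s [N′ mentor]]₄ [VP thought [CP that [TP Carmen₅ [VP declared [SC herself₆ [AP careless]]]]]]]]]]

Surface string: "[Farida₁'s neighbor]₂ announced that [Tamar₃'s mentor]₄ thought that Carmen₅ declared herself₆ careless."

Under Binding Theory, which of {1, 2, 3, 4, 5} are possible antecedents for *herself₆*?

*herself* is an anaphor, so Principle A applies: it must be bound in its binding domain.
Binding domain of *herself₆*: the embedded TP, whose subject is Carmen₅.
*Farida₁* does not c-command the anaphor → cannot bind it.
*[Farida₁'s neighbor]₂* c-commands the anaphor but is outside its binding domain → cannot satisfy Principle A.
*Tamar₃* does not c-command the anaphor → cannot bind it.
*[Tamar₃'s mentor]₄* c-commands the anaphor but is outside its binding domain → cannot satisfy Principle A.
*Carmen₅* c-commands the anaphor within its binding domain → licit binder.

{5}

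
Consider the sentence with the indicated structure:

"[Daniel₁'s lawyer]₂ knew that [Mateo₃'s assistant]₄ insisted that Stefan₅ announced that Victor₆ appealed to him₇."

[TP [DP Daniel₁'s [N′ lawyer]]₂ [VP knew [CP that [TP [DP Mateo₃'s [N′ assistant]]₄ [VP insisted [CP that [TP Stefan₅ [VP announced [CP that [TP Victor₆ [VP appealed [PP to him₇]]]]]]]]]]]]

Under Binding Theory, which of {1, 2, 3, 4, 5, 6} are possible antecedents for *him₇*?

{1, 2, 3, 4, 5}

*him* is a pronoun, so Principle B applies: it must be free in its binding domain.
Binding domain of *him₇*: the embedded TP, whose subject is Victor₆.
*Daniel₁* and the pronoun do not c-command one another → neither Principle B nor Principle C is at stake; coindexation permitted.
*[Daniel₁'s lawyer]₂* c-commands the pronoun but from outside its binding domain, and is not c-commanded by it → coindexation permitted.
*Mateo₃* and the pronoun do not c-command one another → neither Principle B nor Principle C is at stake; coindexation permitted.
*[Mateo₃'s assistant]₄* c-commands the pronoun but from outside its binding domain, and is not c-commanded by it → coindexation permitted.
*Stefan₅* c-commands the pronoun but from outside its binding domain, and is not c-commanded by it → coindexation permitted.
*Victor₆* c-commands the pronoun within its binding domain → coindexation would violate Principle B.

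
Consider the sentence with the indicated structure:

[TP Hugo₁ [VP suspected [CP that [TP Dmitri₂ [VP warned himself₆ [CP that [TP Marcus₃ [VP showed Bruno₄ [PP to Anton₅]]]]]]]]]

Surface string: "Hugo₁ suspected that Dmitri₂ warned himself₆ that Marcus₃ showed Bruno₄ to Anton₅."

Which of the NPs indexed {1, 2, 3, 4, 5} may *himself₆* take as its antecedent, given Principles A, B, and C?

*himself* is an anaphor, so Principle A applies: it must be bound in its binding domain.
Binding domain of *himself₆*: the embedded TP, whose subject is Dmitri₂.
*Hugo₁* c-commands the anaphor but is outside its binding domain → cannot satisfy Principle A.
*Dmitri₂* c-commands the anaphor within its binding domain → licit binder.
*Marcus₃* does not c-command the anaphor → cannot bind it.
*Bruno₄* does not c-command the anaphor → cannot bind it.
*Anton₅* does not c-command the anaphor → cannot bind it.

{2}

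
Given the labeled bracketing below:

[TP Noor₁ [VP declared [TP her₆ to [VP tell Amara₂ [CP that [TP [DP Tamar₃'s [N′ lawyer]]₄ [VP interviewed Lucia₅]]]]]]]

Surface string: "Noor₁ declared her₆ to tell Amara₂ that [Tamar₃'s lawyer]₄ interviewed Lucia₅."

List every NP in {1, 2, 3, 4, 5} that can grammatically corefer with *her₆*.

none

*her* is a pronoun, so Principle B applies: it must be free in its binding domain.
Binding domain of *her₆*: the matrix TP, whose subject is Noor₁.
*Noor₁* c-commands the pronoun within its binding domain → coindexation would violate Principle B.
*Amara₂*: the pronoun c-commands this R-expression → coindexation would violate Principle C on *Amara₂*.
*Tamar₃*: the pronoun c-commands this R-expression → coindexation would violate Principle C on *Tamar₃*.
*[Tamar₃'s lawyer]₄*: the pronoun c-commands this R-expression → coindexation would violate Principle C on *[Tamar₃'s lawyer]₄*.
*Lucia₅*: the pronoun c-commands this R-expression → coindexation would violate Principle C on *Lucia₅*.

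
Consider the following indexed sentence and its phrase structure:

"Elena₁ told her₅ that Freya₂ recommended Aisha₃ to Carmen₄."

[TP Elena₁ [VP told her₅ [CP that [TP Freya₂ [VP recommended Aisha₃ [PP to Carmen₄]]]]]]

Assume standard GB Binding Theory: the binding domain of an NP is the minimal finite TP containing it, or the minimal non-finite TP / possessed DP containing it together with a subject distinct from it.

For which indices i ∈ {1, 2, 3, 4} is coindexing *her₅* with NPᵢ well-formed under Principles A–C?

*her* is a pronoun, so Principle B applies: it must be free in its binding domain.
Binding domain of *her₅*: the matrix TP, whose subject is Elena₁.
*Elena₁* c-commands the pronoun within its binding domain → coindexation would violate Principle B.
*Freya₂*: the pronoun c-commands this R-expression → coindexation would violate Principle C on *Freya₂*.
*Aisha₃*: the pronoun c-commands this R-expression → coindexation would violate Principle C on *Aisha₃*.
*Carmen₄*: the pronoun c-commands this R-expression → coindexation would violate Principle C on *Carmen₄*.

none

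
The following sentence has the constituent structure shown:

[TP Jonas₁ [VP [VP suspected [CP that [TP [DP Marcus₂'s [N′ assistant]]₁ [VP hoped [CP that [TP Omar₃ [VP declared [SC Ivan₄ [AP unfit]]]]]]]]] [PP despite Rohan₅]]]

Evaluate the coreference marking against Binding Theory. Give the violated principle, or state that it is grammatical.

The two coindexed NPs are *[Marcus₂'s assistant]₁* and *Jonas₁*.
*[Marcus₂'s assistant]₁* is an R-expression. Principle C requires it to be free everywhere.
*Jonas₁* c-commands it and carries the same index.
The R-expression is bound → Principle C violation.

Principle C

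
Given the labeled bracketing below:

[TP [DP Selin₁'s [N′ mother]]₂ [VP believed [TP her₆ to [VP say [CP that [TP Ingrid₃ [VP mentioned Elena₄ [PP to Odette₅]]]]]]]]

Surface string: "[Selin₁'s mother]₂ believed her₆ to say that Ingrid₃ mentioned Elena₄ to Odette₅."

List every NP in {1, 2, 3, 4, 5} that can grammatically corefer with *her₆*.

{1}

*her* is a pronoun, so Principle B applies: it must be free in its binding domain.
Binding domain of *her₆*: the matrix TP, whose subject is [Selin₁'s mother]₂.
*Selin₁* and the pronoun do not c-command one another → neither Principle B nor Principle C is at stake; coindexation permitted.
*[Selin₁'s mother]₂* c-commands the pronoun within its binding domain → coindexation would violate Principle B.
*Ingrid₃*: the pronoun c-commands this R-expression → coindexation would violate Principle C on *Ingrid₃*.
*Elena₄*: the pronoun c-commands this R-expression → coindexation would violate Principle C on *Elena₄*.
*Odette₅*: the pronoun c-commands this R-expression → coindexation would violate Principle C on *Odette₅*.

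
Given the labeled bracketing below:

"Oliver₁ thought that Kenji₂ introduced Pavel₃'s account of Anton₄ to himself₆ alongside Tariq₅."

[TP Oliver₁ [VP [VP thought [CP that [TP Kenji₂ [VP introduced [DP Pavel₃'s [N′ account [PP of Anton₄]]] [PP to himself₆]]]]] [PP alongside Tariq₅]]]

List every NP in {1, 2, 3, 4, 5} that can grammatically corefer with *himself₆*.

*himself* is an anaphor, so Principle A applies: it must be bound in its binding domain.
Binding domain of *himself₆*: the embedded TP, whose subject is Kenji₂.
*Oliver₁* c-commands the anaphor but is outside its binding domain → cannot satisfy Principle A.
*Kenji₂* c-commands the anaphor within its binding domain → licit binder.
*Pavel₃* does not c-command the anaphor → cannot bind it.
*Anton₄* does not c-command the anaphor → cannot bind it.
*Tariq₅* does not c-command the anaphor → cannot bind it.

{2}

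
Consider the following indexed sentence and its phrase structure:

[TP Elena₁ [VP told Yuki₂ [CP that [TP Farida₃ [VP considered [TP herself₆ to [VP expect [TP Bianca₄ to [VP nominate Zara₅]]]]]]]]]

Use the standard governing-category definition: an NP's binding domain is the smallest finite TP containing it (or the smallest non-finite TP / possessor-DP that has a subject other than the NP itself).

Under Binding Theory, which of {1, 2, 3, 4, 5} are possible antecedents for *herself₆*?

{3}

*herself* is an anaphor, so Principle A applies: it must be bound in its binding domain.
Binding domain of *herself₆*: the embedded TP, whose subject is Farida₃.
*Elena₁* c-commands the anaphor but is outside its binding domain → cannot satisfy Principle A.
*Yuki₂* c-commands the anaphor but is outside its binding domain → cannot satisfy Principle A.
*Farida₃* c-commands the anaphor within its binding domain → licit binder.
*Bianca₄* does not c-command the anaphor → cannot bind it.
*Zara₅* does not c-command the anaphor → cannot bind it.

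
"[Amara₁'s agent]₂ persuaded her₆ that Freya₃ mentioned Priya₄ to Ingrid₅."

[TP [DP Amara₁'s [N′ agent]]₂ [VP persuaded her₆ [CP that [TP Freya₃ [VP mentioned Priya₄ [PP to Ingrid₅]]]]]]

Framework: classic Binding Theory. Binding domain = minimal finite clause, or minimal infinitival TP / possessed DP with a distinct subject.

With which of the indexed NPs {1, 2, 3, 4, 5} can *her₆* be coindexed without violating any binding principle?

{1}

*her* is a pronoun, so Principle B applies: it must be free in its binding domain.
Binding domain of *her₆*: the matrix TP, whose subject is [Amara₁'s agent]₂.
*Amara₁* and the pronoun do not c-command one another → neither Principle B nor Principle C is at stake; coindexation permitted.
*[Amara₁'s agent]₂* c-commands the pronoun within its binding domain → coindexation would violate Principle B.
*Freya₃*: the pronoun c-commands this R-expression → coindexation would violate Principle C on *Freya₃*.
*Priya₄*: the pronoun c-commands this R-expression → coindexation would violate Principle C on *Priya₄*.
*Ingrid₅*: the pronoun c-commands this R-expression → coindexation would violate Principle C on *Ingrid₅*.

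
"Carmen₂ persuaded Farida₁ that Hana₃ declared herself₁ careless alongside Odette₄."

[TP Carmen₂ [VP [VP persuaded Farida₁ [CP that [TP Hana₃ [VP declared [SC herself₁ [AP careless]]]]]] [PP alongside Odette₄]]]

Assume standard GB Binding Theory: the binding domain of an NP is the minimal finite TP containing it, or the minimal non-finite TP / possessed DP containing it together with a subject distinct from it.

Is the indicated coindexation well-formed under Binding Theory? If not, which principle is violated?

The two coindexed NPs are *Farida₁* and *herself₁*.
*herself₁* is an anaphor. Principle A requires it to be bound within its binding domain — the embedded TP, whose subject is Hana₃.
Within that domain it is c-commanded by *Hana₃*, which does not share its index.
*Farida₁* does c-command the anaphor, but from outside its binding domain.
The anaphor is unbound in its domain → Principle A violation.

Principle A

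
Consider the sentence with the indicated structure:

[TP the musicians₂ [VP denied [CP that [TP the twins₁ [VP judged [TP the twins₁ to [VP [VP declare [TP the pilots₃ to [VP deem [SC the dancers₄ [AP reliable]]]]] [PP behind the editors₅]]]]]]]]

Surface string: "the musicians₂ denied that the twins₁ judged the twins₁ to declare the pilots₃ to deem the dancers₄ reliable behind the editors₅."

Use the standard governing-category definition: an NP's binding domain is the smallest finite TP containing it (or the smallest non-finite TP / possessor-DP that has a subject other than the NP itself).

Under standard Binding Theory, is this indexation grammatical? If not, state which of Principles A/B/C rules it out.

Principle C

The two coindexed NPs are *the twins₁* (the higher occurrence) and *the twins₁* (the lower occurrence).
*the twins₁* (the lower occurrence) is an R-expression. Principle C requires it to be free everywhere.
*the twins₁* (the higher occurrence) c-commands it and carries the same index.
The R-expression is bound → Principle C violation.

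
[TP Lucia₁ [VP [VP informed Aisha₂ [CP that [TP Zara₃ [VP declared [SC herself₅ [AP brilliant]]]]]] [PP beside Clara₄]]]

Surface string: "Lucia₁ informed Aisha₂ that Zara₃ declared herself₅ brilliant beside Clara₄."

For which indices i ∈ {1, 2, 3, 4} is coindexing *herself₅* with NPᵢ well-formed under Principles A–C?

*herself* is an anaphor, so Principle A applies: it must be bound in its binding domain.
Binding domain of *herself₅*: the embedded TP, whose subject is Zara₃.
*Lucia₁* c-commands the anaphor but is outside its binding domain → cannot satisfy Principle A.
*Aisha₂* c-commands the anaphor but is outside its binding domain → cannot satisfy Principle A.
*Zara₃* c-commands the anaphor within its binding domain → licit binder.
*Clara₄* does not c-command the anaphor → cannot bind it.

{3}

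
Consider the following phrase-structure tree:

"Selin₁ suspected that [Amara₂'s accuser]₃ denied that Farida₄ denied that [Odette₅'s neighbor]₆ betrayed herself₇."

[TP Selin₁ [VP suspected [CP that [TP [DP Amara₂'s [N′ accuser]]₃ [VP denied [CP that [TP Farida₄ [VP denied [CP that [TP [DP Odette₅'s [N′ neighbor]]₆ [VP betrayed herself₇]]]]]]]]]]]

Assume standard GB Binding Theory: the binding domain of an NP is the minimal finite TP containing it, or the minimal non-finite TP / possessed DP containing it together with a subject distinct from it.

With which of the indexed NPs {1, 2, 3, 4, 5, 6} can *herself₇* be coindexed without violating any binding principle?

{6}

*herself* is an anaphor, so Principle A applies: it must be bound in its binding domain.
Binding domain of *herself₇*: the embedded TP, whose subject is [Odette₅'s neighbor]₆.
*Selin₁* c-commands the anaphor but is outside its binding domain → cannot satisfy Principle A.
*Amara₂* does not c-command the anaphor → cannot bind it.
*[Amara₂'s accuser]₃* c-commands the anaphor but is outside its binding domain → cannot satisfy Principle A.
*Farida₄* c-commands the anaphor but is outside its binding domain → cannot satisfy Principle A.
*Odette₅* does not c-command the anaphor → cannot bind it.
*[Odette₅'s neighbor]₆* c-commands the anaphor within its binding domain → licit binder.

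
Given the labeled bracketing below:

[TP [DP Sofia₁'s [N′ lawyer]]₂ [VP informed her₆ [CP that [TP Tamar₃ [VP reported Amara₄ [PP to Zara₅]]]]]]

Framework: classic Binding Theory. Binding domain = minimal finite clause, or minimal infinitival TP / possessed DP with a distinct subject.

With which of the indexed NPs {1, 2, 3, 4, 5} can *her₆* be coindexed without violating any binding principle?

{1}

*her* is a pronoun, so Principle B applies: it must be free in its binding domain.
Binding domain of *her₆*: the matrix TP, whose subject is [Sofia₁'s lawyer]₂.
*Sofia₁* and the pronoun do not c-command one another → neither Principle B nor Principle C is at stake; coindexation permitted.
*[Sofia₁'s lawyer]₂* c-commands the pronoun within its binding domain → coindexation would violate Principle B.
*Tamar₃*: the pronoun c-commands this R-expression → coindexation would violate Principle C on *Tamar₃*.
*Amara₄*: the pronoun c-commands this R-expression → coindexation would violate Principle C on *Amara₄*.
*Zara₅*: the pronoun c-commands this R-expression → coindexation would violate Principle C on *Zara₅*.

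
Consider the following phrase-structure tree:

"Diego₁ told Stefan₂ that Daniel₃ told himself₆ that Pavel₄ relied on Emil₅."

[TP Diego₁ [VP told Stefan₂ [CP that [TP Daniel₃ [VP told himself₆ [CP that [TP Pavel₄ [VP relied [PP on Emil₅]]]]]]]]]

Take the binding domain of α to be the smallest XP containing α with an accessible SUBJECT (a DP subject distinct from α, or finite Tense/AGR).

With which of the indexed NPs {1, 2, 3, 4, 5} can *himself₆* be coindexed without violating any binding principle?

*himself* is an anaphor, so Principle A applies: it must be bound in its binding domain.
Binding domain of *himself₆*: the embedded TP, whose subject is Daniel₃.
*Diego₁* c-commands the anaphor but is outside its binding domain → cannot satisfy Principle A.
*Stefan₂* c-commands the anaphor but is outside its binding domain → cannot satisfy Principle A.
*Daniel₃* c-commands the anaphor within its binding domain → licit binder.
*Pavel₄* does not c-command the anaphor → cannot bind it.
*Emil₅* does not c-command the anaphor → cannot bind it.

{3}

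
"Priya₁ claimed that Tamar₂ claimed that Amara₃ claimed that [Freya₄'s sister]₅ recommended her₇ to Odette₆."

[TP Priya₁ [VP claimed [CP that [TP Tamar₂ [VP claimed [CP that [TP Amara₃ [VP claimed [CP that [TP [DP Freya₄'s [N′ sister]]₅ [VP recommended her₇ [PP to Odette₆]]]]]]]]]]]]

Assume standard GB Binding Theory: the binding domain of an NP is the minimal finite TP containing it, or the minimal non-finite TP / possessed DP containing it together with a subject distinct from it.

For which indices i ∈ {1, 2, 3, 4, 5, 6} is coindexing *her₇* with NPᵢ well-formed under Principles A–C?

{1, 2, 3, 4}

*her* is a pronoun, so Principle B applies: it must be free in its binding domain.
Binding domain of *her₇*: the embedded TP, whose subject is [Freya₄'s sister]₅.
*Priya₁* c-commands the pronoun but from outside its binding domain, and is not c-commanded by it → coindexation permitted.
*Tamar₂* c-commands the pronoun but from outside its binding domain, and is not c-commanded by it → coindexation permitted.
*Amara₃* c-commands the pronoun but from outside its binding domain, and is not c-commanded by it → coindexation permitted.
*Freya₄* and the pronoun do not c-command one another → neither Principle B nor Principle C is at stake; coindexation permitted.
*[Freya₄'s sister]₅* c-commands the pronoun within its binding domain → coindexation would violate Principle B.
*Odette₆*: the pronoun c-commands this R-expression → coindexation would violate Principle C on *Odette₆*.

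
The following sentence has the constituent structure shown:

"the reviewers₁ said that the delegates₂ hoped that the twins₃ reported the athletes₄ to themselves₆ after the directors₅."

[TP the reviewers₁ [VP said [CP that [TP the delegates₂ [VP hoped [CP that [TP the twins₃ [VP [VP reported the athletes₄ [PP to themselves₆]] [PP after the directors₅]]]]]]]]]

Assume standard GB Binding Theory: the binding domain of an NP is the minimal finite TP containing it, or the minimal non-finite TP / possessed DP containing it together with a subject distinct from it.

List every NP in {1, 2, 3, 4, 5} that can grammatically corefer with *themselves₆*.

{3, 4}

*themselves* is an anaphor, so Principle A applies: it must be bound in its binding domain.
Binding domain of *themselves₆*: the embedded TP, whose subject is the twins₃.
*the reviewers₁* c-commands the anaphor but is outside its binding domain → cannot satisfy Principle A.
*the delegates₂* c-commands the anaphor but is outside its binding domain → cannot satisfy Principle A.
*the twins₃* c-commands the anaphor within its binding domain → licit binder.
*the athletes₄* c-commands the anaphor within its binding domain → licit binder.
*the directors₅* does not c-command the anaphor → cannot bind it.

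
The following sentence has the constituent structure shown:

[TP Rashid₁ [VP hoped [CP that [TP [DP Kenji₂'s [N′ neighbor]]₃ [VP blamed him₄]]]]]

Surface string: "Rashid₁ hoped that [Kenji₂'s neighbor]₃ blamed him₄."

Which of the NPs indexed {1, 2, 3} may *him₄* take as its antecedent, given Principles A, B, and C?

*him* is a pronoun, so Principle B applies: it must be free in its binding domain.
Binding domain of *him₄*: the embedded TP, whose subject is [Kenji₂'s neighbor]₃.
*Rashid₁* c-commands the pronoun but from outside its binding domain, and is not c-commanded by it → coindexation permitted.
*Kenji₂* and the pronoun do not c-command one another → neither Principle B nor Principle C is at stake; coindexation permitted.
*[Kenji₂'s neighbor]₃* c-commands the pronoun within its binding domain → coindexation would violate Principle B.

{1, 2}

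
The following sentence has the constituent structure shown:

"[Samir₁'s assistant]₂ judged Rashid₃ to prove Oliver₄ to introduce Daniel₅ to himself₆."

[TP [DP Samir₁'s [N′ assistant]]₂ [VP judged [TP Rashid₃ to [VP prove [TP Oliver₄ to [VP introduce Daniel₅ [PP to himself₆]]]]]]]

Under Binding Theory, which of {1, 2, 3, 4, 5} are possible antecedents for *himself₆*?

*himself* is an anaphor, so Principle A applies: it must be bound in its binding domain.
Binding domain of *himself₆*: the embedded TP, whose subject is Oliver₄.
*Samir₁* does not c-command the anaphor → cannot bind it.
*[Samir₁'s assistant]₂* c-commands the anaphor but is outside its binding domain → cannot satisfy Principle A.
*Rashid₃* c-commands the anaphor but is outside its binding domain → cannot satisfy Principle A.
*Oliver₄* c-commands the anaphor within its binding domain → licit binder.
*Daniel₅* c-commands the anaphor within its binding domain → licit binder.

{4, 5}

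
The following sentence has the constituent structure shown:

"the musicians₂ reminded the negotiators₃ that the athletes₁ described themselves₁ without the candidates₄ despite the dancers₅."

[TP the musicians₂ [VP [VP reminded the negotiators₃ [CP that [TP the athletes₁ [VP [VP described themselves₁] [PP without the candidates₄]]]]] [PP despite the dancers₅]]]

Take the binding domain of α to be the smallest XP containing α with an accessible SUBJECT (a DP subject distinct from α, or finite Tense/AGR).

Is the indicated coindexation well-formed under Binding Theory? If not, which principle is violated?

The two coindexed NPs are *the athletes₁* and *themselves₁*.
*themselves₁* is an anaphor; its binding domain is the embedded TP, whose subject is the athletes₁. *the athletes₁* c-commands it within that domain and shares its index, so Principle A is satisfied.
*the athletes₁* is an R-expression; *themselves₁* does not c-command it, and no other NP shares its index, so Principle C is satisfied.
All principles are respected.

grammatical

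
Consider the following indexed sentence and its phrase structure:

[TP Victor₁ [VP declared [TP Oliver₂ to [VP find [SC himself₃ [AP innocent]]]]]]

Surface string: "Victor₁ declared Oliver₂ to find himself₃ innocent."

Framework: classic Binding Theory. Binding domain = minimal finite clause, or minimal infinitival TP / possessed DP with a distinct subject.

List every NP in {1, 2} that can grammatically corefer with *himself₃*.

*himself* is an anaphor, so Principle A applies: it must be bound in its binding domain.
Binding domain of *himself₃*: the embedded TP, whose subject is Oliver₂.
*Victor₁* c-commands the anaphor but is outside its binding domain → cannot satisfy Principle A.
*Oliver₂* c-commands the anaphor within its binding domain → licit binder.

{2}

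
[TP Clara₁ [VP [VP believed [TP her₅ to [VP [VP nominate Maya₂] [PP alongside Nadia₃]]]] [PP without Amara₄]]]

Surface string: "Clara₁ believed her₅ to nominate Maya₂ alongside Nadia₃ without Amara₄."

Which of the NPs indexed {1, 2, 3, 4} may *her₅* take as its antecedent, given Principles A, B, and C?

{4}

*her* is a pronoun, so Principle B applies: it must be free in its binding domain.
Binding domain of *her₅*: the matrix TP, whose subject is Clara₁.
*Clara₁* c-commands the pronoun within its binding domain → coindexation would violate Principle B.
*Maya₂*: the pronoun c-commands this R-expression → coindexation would violate Principle C on *Maya₂*.
*Nadia₃*: the pronoun c-commands this R-expression → coindexation would violate Principle C on *Nadia₃*.
*Amara₄* and the pronoun do not c-command one another → neither Principle B nor Principle C is at stake; coindexation permitted.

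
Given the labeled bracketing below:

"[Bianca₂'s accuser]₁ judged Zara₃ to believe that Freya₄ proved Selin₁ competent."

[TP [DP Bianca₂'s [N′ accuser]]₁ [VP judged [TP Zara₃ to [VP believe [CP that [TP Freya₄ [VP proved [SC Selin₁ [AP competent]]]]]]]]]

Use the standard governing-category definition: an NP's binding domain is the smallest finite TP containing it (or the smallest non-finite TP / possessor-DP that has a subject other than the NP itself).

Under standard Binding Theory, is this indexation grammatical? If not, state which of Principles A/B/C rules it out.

The two coindexed NPs are *[Bianca₂'s accuser]₁* and *Selin₁*.
*Selin₁* is an R-expression. Principle C requires it to be free everywhere.
*[Bianca₂'s accuser]₁* c-commands it and carries the same index.
The R-expression is bound → Principle C violation.

Principle C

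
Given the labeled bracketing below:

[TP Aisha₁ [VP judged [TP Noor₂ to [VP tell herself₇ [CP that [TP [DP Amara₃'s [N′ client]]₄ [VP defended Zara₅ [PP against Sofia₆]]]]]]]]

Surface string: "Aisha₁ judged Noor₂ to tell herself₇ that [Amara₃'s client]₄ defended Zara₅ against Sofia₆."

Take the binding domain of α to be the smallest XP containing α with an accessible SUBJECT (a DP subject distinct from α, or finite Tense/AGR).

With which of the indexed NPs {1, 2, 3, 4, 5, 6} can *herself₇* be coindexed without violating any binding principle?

{2}

*herself* is an anaphor, so Principle A applies: it must be bound in its binding domain.
Binding domain of *herself₇*: the embedded TP, whose subject is Noor₂.
*Aisha₁* c-commands the anaphor but is outside its binding domain → cannot satisfy Principle A.
*Noor₂* c-commands the anaphor within its binding domain → licit binder.
*Amara₃* does not c-command the anaphor → cannot bind it.
*[Amara₃'s client]₄* does not c-command the anaphor → cannot bind it.
*Zara₅* does not c-command the anaphor → cannot bind it.
*Sofia₆* does not c-command the anaphor → cannot bind it.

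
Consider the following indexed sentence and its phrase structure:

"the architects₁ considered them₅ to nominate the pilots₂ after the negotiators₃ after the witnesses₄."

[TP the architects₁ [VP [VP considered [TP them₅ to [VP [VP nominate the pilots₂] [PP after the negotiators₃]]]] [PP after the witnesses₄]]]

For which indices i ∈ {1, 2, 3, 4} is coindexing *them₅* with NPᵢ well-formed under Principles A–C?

*them* is a pronoun, so Principle B applies: it must be free in its binding domain.
Binding domain of *them₅*: the matrix TP, whose subject is the architects₁.
*the architects₁* c-commands the pronoun within its binding domain → coindexation would violate Principle B.
*the pilots₂*: the pronoun c-commands this R-expression → coindexation would violate Principle C on *the pilots₂*.
*the negotiators₃*: the pronoun c-commands this R-expression → coindexation would violate Principle C on *the negotiators₃*.
*the witnesses₄* and the pronoun do not c-command one another → neither Principle B nor Principle C is at stake; coindexation permitted.

{4}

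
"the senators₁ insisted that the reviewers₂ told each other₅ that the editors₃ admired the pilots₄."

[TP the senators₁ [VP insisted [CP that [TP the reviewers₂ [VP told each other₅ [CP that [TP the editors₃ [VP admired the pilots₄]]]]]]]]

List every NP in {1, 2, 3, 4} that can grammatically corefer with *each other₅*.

*each other* is an anaphor, so Principle A applies: it must be bound in its binding domain.
Binding domain of *each other₅*: the embedded TP, whose subject is the reviewers₂.
*the senators₁* c-commands the anaphor but is outside its binding domain → cannot satisfy Principle A.
*the reviewers₂* c-commands the anaphor within its binding domain → licit binder.
*the editors₃* does not c-command the anaphor → cannot bind it.
*the pilots₄* does not c-command the anaphor → cannot bind it.

{2}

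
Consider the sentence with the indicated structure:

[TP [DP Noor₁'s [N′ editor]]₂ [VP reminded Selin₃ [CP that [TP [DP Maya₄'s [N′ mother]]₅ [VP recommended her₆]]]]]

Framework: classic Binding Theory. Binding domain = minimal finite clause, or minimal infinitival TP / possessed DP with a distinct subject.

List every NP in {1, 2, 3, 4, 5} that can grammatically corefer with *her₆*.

{1, 2, 3, 4}

*her* is a pronoun, so Principle B applies: it must be free in its binding domain.
Binding domain of *her₆*: the embedded TP, whose subject is [Maya₄'s mother]₅.
*Noor₁* and the pronoun do not c-command one another → neither Principle B nor Principle C is at stake; coindexation permitted.
*[Noor₁'s editor]₂* c-commands the pronoun but from outside its binding domain, and is not c-commanded by it → coindexation permitted.
*Selin₃* c-commands the pronoun but from outside its binding domain, and is not c-commanded by it → coindexation permitted.
*Maya₄* and the pronoun do not c-command one another → neither Principle B nor Principle C is at stake; coindexation permitted.
*[Maya₄'s mother]₅* c-commands the pronoun within its binding domain → coindexation would violate Principle B.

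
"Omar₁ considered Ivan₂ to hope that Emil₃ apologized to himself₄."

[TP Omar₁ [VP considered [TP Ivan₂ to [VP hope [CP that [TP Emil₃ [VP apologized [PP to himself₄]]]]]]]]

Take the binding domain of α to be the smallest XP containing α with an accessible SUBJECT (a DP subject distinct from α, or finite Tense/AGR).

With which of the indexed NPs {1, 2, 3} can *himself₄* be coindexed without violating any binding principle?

*himself* is an anaphor, so Principle A applies: it must be bound in its binding domain.
Binding domain of *himself₄*: the embedded TP, whose subject is Emil₃.
*Omar₁* c-commands the anaphor but is outside its binding domain → cannot satisfy Principle A.
*Ivan₂* c-commands the anaphor but is outside its binding domain → cannot satisfy Principle A.
*Emil₃* c-commands the anaphor within its binding domain → licit binder.

{3}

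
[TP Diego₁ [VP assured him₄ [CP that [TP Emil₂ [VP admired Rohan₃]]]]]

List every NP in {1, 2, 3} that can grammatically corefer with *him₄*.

*him* is a pronoun, so Principle B applies: it must be free in its binding domain.
Binding domain of *him₄*: the matrix TP, whose subject is Diego₁.
*Diego₁* c-commands the pronoun within its binding domain → coindexation would violate Principle B.
*Emil₂*: the pronoun c-commands this R-expression → coindexation would violate Principle C on *Emil₂*.
*Rohan₃*: the pronoun c-commands this R-expression → coindexation would violate Principle C on *Rohan₃*.

none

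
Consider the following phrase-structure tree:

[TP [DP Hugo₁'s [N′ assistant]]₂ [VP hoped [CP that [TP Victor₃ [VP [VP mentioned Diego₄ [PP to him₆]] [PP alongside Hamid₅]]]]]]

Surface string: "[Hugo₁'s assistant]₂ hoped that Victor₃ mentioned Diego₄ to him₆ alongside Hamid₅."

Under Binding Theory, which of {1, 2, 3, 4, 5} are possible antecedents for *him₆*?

{1, 2, 5}

*him* is a pronoun, so Principle B applies: it must be free in its binding domain.
Binding domain of *him₆*: the embedded TP, whose subject is Victor₃.
*Hugo₁* and the pronoun do not c-command one another → neither Principle B nor Principle C is at stake; coindexation permitted.
*[Hugo₁'s assistant]₂* c-commands the pronoun but from outside its binding domain, and is not c-commanded by it → coindexation permitted.
*Victor₃* c-commands the pronoun within its binding domain → coindexation would violate Principle B.
*Diego₄* c-commands the pronoun within its binding domain → coindexation would violate Principle B.
*Hamid₅* and the pronoun do not c-command one another → neither Principle B nor Principle C is at stake; coindexation permitted.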